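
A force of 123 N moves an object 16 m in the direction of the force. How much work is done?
W = Fd = 123×16 = 1968.0 J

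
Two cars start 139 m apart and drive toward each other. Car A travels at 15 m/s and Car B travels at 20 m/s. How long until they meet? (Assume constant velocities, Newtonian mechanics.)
Combined speed: v_combined = 15 + 20 = 35 m/s
Time to meet: t = d/35 = 139/35 = 3.97 s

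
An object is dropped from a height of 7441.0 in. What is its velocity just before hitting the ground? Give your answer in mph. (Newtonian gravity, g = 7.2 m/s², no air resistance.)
v = √(2gh) (with unit conversion) = 116.7 mph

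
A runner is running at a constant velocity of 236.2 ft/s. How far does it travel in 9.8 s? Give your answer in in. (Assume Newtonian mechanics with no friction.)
d = vt (with unit conversion) = 27780.0 in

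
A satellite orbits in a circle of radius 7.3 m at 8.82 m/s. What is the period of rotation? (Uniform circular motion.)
T = 2πr/v = 2π×7.3/8.82 = 5.2 s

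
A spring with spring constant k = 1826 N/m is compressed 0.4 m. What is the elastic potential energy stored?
PE = ½kx² = ½×1826×0.4² = 146.1 J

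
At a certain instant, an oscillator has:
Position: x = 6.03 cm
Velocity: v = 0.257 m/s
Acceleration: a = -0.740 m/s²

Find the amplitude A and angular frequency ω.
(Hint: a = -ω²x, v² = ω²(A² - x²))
a = −ω²x → ω = √(|a|/x) = √(0.74/0.0603) = 3.503 rad/s
v² = ω²(A² − x²) → A = √(x² + v²/ω²) = √(0.0603² + 0.257²/3.503²) = 0.09496 m = 9.496 cm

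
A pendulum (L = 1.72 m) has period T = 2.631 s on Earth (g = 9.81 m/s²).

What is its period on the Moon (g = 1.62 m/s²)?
T = 2π√(L/g), so T_moon/T_earth = √(g_earth/g_moon)
T_moon = 2π√(1.72/1.62) = 6.474 s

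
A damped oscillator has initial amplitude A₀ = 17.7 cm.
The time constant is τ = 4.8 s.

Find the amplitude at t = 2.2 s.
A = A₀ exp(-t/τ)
A = A₀ exp(−t/τ) = 17.7×exp(−2.2/4.8) = 11.19 cm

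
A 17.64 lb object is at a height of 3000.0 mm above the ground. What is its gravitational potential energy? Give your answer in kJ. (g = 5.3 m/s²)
PE = mgh = 8.001 kg × 5.3 m/s² × 3 m = 127.2 J = 0.1272 kJ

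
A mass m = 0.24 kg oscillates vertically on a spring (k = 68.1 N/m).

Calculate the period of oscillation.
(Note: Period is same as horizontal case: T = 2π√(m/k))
T = 2π√(m/k) = 2π√(0.24/68.1) = 0.373 s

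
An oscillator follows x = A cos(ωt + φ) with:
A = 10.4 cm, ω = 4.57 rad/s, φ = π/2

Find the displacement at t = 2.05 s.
x = A cos(ωt + φ) = 10.4×cos(4.57×2.05 + π/2) = -0.585 cm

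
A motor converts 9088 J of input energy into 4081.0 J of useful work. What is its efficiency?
η = W_out/W_in = 4081.0/9088 = 0.4491 = 44.91%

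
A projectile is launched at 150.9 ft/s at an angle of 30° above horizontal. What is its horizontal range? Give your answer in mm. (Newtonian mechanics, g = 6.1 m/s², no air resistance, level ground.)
R = v₀² sin(2θ) / g (with unit conversion) = 300300.0 mm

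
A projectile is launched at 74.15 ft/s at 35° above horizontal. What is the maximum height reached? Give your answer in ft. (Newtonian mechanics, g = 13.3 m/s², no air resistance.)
H = v₀²sin²(θ)/(2g) (with unit conversion) = 20.73 ft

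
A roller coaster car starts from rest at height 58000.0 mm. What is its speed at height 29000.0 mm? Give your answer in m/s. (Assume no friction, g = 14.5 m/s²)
mgh₁ = ½mv₂² + mgh₂ → v₂ = √(2g(h₁−h₂)) = √(2×14.5×(58−29)) = 29 m/s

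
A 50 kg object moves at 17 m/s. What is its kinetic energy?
KE = ½mv² = ½×50×17² = 7225.0 J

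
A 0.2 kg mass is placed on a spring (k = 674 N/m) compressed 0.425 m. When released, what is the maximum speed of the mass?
½kx² = ½mv² → v = x√(k/m) = 0.425×√(674/0.2) = 24.67 m/s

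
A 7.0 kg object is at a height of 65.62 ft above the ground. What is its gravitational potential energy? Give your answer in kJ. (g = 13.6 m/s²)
PE = mgh = 7 kg × 13.6 m/s² × 20 m = 1904 J = 1.904 kJ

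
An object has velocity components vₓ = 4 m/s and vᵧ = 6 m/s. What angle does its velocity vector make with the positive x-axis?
θ = arctan(vᵧ/vₓ) = arctan(6/4) = 56.31°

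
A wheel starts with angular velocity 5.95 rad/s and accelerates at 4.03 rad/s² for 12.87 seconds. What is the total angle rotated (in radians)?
θ = ω₀t + ½αt² = 5.95×12.87 + ½×4.03×12.87² = 410.33 rad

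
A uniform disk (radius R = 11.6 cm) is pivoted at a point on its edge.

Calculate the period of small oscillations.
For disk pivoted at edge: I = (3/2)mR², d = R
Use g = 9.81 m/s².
I/m = (3/2)R² = 0.02018 m²; d = R = 0.116 m
T = 2π√((3/2)R²/(gR)) = 2π√(3R/(2g)) = 0.8368 s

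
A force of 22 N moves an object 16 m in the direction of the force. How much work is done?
W = Fd = 22×16 = 352.0 J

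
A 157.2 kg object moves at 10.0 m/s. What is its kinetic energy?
KE = ½mv² = ½×157.2×10.0² = 7860.0 J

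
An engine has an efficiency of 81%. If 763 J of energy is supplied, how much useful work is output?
W_out = η × W_in = 0.81 × 763 = 618.03 J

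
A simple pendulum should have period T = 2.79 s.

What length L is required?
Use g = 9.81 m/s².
T = 2π√(L/g) → L = g(T/2π)² = 9.81×(2.79/2π)² = 1.934 m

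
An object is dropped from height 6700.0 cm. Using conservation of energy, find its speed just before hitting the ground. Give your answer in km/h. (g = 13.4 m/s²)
mgh = ½mv² → v = √(2gh) = √(2×13.4×67) = 42.37 m/s = 152.5 km/h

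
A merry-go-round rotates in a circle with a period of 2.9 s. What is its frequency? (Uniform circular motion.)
f = 1/T = 1/2.9 = 0.3448 Hz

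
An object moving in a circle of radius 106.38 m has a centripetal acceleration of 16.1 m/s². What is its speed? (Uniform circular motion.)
v = √(a_c × r) = √(16.1 × 106.38) = 41.38 m/s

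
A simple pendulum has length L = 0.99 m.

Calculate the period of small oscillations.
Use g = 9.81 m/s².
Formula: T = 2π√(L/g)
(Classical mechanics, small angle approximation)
T = 2π√(L/g) = 2π√(0.99/9.81) = 1.996 s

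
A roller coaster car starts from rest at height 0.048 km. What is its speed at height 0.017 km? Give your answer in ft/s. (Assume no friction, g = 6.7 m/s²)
mgh₁ = ½mv₂² + mgh₂ → v₂ = √(2g(h₁−h₂)) = √(2×6.7×(48−17)) = 20.38 m/s = 66.87 ft/s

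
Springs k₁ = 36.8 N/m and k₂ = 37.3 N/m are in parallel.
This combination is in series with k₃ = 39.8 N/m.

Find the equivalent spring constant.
k₁₂ = k₁ + k₂ = 74.1 N/m (parallel)
1/k_eq = 1/k₁₂ + 1/k₃ → k_eq = 25.89 N/m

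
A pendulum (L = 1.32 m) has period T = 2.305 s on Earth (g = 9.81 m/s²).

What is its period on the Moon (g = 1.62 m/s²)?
T = 2π√(L/g), so T_moon/T_earth = √(g_earth/g_moon)
T_moon = 2π√(1.32/1.62) = 5.672 s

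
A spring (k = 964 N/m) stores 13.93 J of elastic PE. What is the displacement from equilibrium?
PE = ½kx² → x = √(2PE/k) = √(2×13.93/964) = 0.17 m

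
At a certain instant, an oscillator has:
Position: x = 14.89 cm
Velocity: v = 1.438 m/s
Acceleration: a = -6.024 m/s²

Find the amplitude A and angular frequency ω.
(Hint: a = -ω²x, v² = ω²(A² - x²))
a = −ω²x → ω = √(|a|/x) = √(6.024/0.1489) = 6.361 rad/s
v² = ω²(A² − x²) → A = √(x² + v²/ω²) = √(0.1489² + 1.438²/6.361²) = 0.2707 m = 27.07 cm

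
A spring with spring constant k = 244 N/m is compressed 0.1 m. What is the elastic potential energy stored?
PE = ½kx² = ½×244×0.1² = 1.22 J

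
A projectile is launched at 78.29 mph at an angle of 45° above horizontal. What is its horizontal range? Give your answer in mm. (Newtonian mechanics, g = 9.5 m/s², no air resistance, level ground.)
R = v₀² sin(2θ) / g (with unit conversion) = 128900.0 mm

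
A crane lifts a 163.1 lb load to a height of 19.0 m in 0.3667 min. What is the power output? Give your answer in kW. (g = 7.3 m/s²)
W = mgh = 73.98×7.3×19 = 1.026e+04 J
P = W/t = 1.026e+04/22 = 466.4 W = 0.4664 kW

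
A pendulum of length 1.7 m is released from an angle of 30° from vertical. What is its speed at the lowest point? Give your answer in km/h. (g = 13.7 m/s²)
h = L(1 − cosθ) = 1.7×(1 − cos30°) = 0.2278 m
v = √(2gh) = √(2×13.7×0.2278) = 2.498 m/s = 8.993 km/h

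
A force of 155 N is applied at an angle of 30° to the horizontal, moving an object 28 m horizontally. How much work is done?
W = Fd cosθ = 155×28×cos(30°) = 3758.6 J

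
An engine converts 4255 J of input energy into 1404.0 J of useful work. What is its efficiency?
η = W_out/W_in = 1404.0/4255 = 0.33 = 33.0%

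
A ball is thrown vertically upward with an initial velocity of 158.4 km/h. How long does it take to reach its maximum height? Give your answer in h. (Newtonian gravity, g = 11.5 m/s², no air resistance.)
t_up = v₀/g (with unit conversion) = 0.001063 h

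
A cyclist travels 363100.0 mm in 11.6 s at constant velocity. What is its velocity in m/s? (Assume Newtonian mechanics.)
v = d/t (with unit conversion) = 31.3 m/s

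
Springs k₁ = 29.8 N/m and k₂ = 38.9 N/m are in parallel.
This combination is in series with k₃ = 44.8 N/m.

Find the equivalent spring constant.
k₁₂ = k₁ + k₂ = 68.7 N/m (parallel)
1/k_eq = 1/k₁₂ + 1/k₃ → k_eq = 27.12 N/m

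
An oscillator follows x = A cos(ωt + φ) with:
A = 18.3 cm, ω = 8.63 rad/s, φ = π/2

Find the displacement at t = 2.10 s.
x = A cos(ωt + φ) = 18.3×cos(8.63×2.1 + π/2) = 12.16 cm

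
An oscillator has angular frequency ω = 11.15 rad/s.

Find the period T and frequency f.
T = 2π/ω = 2π/11.15 = 0.5635 s; f = ω/2π = 1.775 Hz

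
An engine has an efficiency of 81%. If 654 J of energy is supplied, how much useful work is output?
W_out = η × W_in = 0.81 × 654 = 529.74 J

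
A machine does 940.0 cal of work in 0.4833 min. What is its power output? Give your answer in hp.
P = W/t = 3933 J / 29 s = 135.6 W = 0.1819 hp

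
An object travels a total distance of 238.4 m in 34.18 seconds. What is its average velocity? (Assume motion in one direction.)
v_avg = Δd / Δt = 238.4 / 34.18 = 6.97 m/s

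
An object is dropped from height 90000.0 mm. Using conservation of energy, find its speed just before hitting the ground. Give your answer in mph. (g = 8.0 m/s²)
mgh = ½mv² → v = √(2gh) = √(2×8.0×90) = 37.95 m/s = 84.89 mph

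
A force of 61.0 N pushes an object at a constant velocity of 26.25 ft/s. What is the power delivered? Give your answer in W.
P = Fv = 61 N × 8.001 m/s = 488.1 W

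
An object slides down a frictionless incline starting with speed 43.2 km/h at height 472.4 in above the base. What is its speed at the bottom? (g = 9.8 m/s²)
½mv₀² + mgh = ½mv² → v = √(v₀² + 2gh) = √(12² + 2×9.8×12) = 19.47 m/s = 70.1 km/h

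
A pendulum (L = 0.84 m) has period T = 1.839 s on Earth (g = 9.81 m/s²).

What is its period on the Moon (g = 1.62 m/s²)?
T = 2π√(L/g), so T_moon/T_earth = √(g_earth/g_moon)
T_moon = 2π√(0.84/1.62) = 4.524 s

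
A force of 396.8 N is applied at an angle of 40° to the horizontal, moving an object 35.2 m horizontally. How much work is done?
W = Fd cosθ = 396.8×35.2×cos(40°) = 10700.0 J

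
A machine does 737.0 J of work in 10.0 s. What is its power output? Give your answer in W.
P = W/t = 737 J / 10 s = 73.7 W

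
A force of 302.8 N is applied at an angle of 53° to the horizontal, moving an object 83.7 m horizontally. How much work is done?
W = Fd cosθ = 302.8×83.7×cos(53°) = 15253.0 J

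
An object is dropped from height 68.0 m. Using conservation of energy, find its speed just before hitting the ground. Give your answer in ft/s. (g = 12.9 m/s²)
mgh = ½mv² → v = √(2gh) = √(2×12.9×68) = 41.89 m/s = 137.4 ft/s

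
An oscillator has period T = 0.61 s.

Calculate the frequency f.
f = 1/T = 1/0.61 = 1.639 Hz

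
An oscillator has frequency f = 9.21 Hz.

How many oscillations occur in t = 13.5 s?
n = f×t = 9.21×13.5 = 124.3 oscillations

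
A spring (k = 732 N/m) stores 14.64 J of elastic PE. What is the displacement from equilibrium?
PE = ½kx² → x = √(2PE/k) = √(2×14.64/732) = 0.2 m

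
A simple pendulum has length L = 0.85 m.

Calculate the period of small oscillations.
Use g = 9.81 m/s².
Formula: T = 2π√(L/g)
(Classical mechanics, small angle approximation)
T = 2π√(L/g) = 2π√(0.85/9.81) = 1.85 s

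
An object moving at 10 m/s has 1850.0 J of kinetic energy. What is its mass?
KE = ½mv² → m = 2KE/v² = 2×1850.0/10² = 37.0 kg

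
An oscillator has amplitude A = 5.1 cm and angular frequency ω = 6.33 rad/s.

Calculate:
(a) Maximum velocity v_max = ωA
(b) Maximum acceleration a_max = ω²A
v_max = ωA = 6.33×0.051 = 0.3228 m/s
a_max = ω²A = 6.33²×0.051 = 2.044 m/s²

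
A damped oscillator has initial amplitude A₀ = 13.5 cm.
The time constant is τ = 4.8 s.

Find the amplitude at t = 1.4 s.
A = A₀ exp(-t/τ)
A = A₀ exp(−t/τ) = 13.5×exp(−1.4/4.8) = 10.08 cm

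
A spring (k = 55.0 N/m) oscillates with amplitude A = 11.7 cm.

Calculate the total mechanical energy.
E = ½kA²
E = ½kA² = ½×55.0×(0.117)² = 0.3764 J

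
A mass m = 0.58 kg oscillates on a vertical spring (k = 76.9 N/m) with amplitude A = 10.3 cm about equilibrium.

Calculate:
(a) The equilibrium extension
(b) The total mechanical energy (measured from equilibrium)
x_eq = mg/k = 0.58×9.81/76.9 = 0.07399 m = 7.399 cm
E = ½kA² = ½×76.9×(0.103)² = 0.4079 J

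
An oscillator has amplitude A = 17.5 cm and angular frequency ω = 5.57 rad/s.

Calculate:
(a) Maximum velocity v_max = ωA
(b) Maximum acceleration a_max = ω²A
v_max = ωA = 5.57×0.175 = 0.9748 m/s
a_max = ω²A = 5.57²×0.175 = 5.429 m/s²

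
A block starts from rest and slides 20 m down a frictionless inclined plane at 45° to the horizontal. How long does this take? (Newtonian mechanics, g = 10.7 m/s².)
a = g sin(θ) = 10.7 × sin(45°) = 7.57 m/s²
t = √(2d/a) = √(2 × 20 / 7.57) = 2.3 s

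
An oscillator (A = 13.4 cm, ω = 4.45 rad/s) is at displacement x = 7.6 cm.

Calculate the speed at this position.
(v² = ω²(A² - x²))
v = ω√(A² − x²) = 4.45×√(0.134² − 0.076²) = 0.4911 m/s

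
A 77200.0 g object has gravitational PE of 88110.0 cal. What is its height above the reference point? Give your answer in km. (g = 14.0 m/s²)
PE = mgh → h = PE/(mg) = 3.687e+05 J / (77.2 kg × 14.0 m/s²) = 341.1 m = 0.3411 km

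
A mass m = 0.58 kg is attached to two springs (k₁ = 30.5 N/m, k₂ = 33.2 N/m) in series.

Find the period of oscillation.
k_eq = k₁k₂/(k₁+k₂) = 15.9 N/m
T = 2π√(m/k_eq) = 2π√(0.58/15.9) = 1.2 s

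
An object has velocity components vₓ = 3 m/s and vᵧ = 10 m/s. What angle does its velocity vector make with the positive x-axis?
θ = arctan(vᵧ/vₓ) = arctan(10/3) = 73.3°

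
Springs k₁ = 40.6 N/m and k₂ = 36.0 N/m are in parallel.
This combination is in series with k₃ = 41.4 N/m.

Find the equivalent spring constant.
k₁₂ = k₁ + k₂ = 76.6 N/m (parallel)
1/k_eq = 1/k₁₂ + 1/k₃ → k_eq = 26.87 N/m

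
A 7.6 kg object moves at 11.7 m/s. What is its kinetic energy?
KE = ½mv² = ½×7.6×11.7² = 520.182 J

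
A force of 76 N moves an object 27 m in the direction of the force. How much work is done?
W = Fd = 76×27 = 2052.0 J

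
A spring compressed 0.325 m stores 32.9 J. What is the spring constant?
PE = ½kx² → k = 2PE/x² = 2×32.9/0.325² = 623.0 N/m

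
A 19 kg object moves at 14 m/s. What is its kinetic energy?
KE = ½mv² = ½×19×14² = 1862.0 J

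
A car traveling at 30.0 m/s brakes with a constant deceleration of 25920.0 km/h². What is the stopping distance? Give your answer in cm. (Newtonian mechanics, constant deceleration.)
d = v₀² / (2a) (with unit conversion) = 22500.0 cm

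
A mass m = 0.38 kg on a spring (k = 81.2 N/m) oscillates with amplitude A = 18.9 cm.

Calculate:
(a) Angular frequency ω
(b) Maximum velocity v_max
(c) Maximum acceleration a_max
ω = √(k/m) = √(81.2/0.38) = 14.62 rad/s
v_max = ωA = 14.62×0.189 = 2.763 m/s
a_max = ω²A = 14.62²×0.189 = 40.39 m/s²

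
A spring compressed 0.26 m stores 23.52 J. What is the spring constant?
PE = ½kx² → k = 2PE/x² = 2×23.52/0.26² = 695.9 N/m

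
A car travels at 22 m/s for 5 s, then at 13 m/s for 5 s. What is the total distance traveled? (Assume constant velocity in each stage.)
d₁ = v₁t₁ = 22 × 5 = 110 m
d₂ = v₂t₂ = 13 × 5 = 65 m
d_total = 110 + 65 = 175 m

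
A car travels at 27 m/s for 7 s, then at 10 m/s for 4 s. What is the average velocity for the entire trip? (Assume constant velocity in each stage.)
d₁ = v₁t₁ = 27 × 7 = 189 m
d₂ = v₂t₂ = 10 × 4 = 40 m
d_total = 229 m, t_total = 11 s
v_avg = d_total/t_total = 229/11 = 20.82 m/s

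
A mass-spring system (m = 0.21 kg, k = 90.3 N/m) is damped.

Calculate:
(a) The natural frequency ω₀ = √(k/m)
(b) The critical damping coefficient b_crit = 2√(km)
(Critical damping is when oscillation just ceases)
ω₀ = √(k/m) = √(90.3/0.21) = 20.74 rad/s
b_crit = 2√(km) = 2√(90.3×0.21) = 8.709 kg/s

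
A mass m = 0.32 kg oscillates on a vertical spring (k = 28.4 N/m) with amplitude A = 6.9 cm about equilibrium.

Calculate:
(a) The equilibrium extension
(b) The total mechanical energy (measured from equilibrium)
x_eq = mg/k = 0.32×9.81/28.4 = 0.1105 m = 11.05 cm
E = ½kA² = ½×28.4×(0.069)² = 0.06761 J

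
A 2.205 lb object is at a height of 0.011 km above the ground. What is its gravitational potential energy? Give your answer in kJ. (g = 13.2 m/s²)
PE = mgh = 1 kg × 13.2 m/s² × 11 m = 145.2 J = 0.1452 kJ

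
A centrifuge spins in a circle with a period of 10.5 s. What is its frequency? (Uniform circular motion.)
f = 1/T = 1/10.5 = 0.0952 Hz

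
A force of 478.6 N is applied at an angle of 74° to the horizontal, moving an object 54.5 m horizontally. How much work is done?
W = Fd cosθ = 478.6×54.5×cos(74°) = 7189.6 J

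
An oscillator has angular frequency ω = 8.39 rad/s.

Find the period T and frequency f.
T = 2π/ω = 2π/8.39 = 0.7489 s; f = ω/2π = 1.335 Hz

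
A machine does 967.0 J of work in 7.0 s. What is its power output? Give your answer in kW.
P = W/t = 967 J / 7 s = 138.1 W = 0.1381 kW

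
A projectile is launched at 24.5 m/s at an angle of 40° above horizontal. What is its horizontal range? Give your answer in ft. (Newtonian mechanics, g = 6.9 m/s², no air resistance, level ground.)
R = v₀² sin(2θ) / g (with unit conversion) = 281.1 ft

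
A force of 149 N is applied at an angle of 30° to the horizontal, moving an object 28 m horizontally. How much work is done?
W = Fd cosθ = 149×28×cos(30°) = 3613.1 J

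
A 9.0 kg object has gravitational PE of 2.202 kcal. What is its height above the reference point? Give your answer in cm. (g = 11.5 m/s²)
PE = mgh → h = PE/(mg) = 9213 J / (9 kg × 11.5 m/s²) = 89.02 m = 8902.0 cm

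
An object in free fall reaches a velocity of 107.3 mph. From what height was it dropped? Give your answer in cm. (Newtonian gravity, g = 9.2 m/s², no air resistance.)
h = v²/(2g) (with unit conversion) = 12500.0 cm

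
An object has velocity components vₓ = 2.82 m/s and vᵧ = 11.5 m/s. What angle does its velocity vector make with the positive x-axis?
θ = arctan(vᵧ/vₓ) = arctan(11.5/2.82) = 76.22°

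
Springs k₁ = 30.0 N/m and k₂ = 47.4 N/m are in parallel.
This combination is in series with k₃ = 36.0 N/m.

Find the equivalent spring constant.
k₁₂ = k₁ + k₂ = 77.4 N/m (parallel)
1/k_eq = 1/k₁₂ + 1/k₃ → k_eq = 24.57 N/m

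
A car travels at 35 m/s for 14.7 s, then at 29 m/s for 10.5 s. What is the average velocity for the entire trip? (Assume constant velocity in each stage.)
d₁ = v₁t₁ = 35 × 14.7 = 514.5 m
d₂ = v₂t₂ = 29 × 10.5 = 304.5 m
d_total = 819.0 m, t_total = 25.2 s
v_avg = d_total/t_total = 819.0/25.2 = 32.5 m/s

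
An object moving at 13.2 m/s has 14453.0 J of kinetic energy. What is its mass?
KE = ½mv² → m = 2KE/v² = 2×14453.0/13.2² = 165.9 kg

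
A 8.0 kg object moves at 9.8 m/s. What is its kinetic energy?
KE = ½mv² = ½×8.0×9.8² = 384.16 J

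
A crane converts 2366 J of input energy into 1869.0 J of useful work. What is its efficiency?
η = W_out/W_in = 1869.0/2366 = 0.7899 = 78.99%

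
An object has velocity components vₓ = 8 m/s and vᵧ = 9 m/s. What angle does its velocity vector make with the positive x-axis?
θ = arctan(vᵧ/vₓ) = arctan(9/8) = 48.37°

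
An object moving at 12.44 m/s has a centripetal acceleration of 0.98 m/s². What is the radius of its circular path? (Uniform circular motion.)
r = v²/a_c = 12.44²/0.98 = 157.91 m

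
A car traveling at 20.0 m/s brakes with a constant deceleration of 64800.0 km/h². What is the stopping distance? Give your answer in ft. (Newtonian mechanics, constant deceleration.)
d = v₀² / (2a) (with unit conversion) = 131.2 ft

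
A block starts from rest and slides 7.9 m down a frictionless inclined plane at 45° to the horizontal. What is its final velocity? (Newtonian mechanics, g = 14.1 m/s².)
a = g sin(θ) = 14.1 × sin(45°) = 9.97 m/s²
v = √(2ad) = √(2 × 9.97 × 7.9) = 12.55 m/s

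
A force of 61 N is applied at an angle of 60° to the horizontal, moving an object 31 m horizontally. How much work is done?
W = Fd cosθ = 61×31×cos(60°) = 945.5 J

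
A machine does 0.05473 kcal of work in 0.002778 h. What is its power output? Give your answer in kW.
P = W/t = 229 J / 10 s = 22.9 W = 0.0229 kW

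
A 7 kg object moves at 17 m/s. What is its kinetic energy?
KE = ½mv² = ½×7×17² = 1011.5 J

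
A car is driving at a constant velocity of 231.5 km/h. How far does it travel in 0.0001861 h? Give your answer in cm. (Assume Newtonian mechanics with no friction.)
d = vt (with unit conversion) = 4308.0 cm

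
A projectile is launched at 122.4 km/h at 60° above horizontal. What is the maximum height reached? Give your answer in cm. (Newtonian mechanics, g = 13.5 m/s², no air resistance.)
H = v₀²sin²(θ)/(2g) (with unit conversion) = 3211.0 cm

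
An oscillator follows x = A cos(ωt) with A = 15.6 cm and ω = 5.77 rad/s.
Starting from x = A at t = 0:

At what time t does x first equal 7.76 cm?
cos(ωt) = x/A = 7.76/15.6 = 0.4974
ωt = arccos(0.4974) = 1.05 rad
t = 1.05/5.77 = 0.182 s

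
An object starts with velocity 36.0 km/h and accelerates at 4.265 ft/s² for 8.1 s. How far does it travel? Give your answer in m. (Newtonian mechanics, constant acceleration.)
d = v₀t + ½at² (with unit conversion) = 123.6 m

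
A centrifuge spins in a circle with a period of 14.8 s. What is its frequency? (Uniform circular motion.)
f = 1/T = 1/14.8 = 0.0676 Hz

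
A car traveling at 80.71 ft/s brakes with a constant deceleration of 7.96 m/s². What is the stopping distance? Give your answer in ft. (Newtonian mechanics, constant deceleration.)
d = v₀² / (2a) (with unit conversion) = 124.7 ft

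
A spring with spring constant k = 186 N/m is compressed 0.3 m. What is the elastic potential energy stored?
PE = ½kx² = ½×186×0.3² = 8.37 J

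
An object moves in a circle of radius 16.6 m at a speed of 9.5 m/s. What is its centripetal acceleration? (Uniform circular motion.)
a_c = v²/r = 9.5²/16.6 = 90.25/16.6 = 5.44 m/s²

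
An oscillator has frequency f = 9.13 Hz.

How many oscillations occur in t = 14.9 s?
n = f×t = 9.13×14.9 = 136 oscillations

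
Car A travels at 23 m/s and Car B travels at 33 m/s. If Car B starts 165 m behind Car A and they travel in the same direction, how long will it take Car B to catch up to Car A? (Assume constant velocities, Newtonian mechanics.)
Relative speed: v_rel = 33 - 23 = 10 m/s
Time to catch: t = d₀/v_rel = 165/10 = 16.5 s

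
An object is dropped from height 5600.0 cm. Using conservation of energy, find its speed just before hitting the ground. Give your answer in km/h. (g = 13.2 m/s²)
mgh = ½mv² → v = √(2gh) = √(2×13.2×56) = 38.45 m/s = 138.4 km/h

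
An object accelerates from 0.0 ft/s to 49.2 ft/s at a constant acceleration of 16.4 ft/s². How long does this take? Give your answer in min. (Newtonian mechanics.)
t = (v - v₀)/a (with unit conversion) = 0.05 min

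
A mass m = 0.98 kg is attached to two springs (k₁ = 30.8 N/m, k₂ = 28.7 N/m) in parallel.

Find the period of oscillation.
k_eq = k₁+k₂ = 59.5 N/m
T = 2π√(m/k_eq) = 2π√(0.98/59.5) = 0.8064 s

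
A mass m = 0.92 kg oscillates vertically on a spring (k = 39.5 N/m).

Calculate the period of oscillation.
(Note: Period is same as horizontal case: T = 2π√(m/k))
T = 2π√(m/k) = 2π√(0.92/39.5) = 0.9589 s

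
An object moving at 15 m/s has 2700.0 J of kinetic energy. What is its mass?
KE = ½mv² → m = 2KE/v² = 2×2700.0/15² = 24.0 kg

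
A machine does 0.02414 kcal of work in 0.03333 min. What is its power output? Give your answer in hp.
P = W/t = 101 J / 2 s = 50.51 W = 0.06773 hp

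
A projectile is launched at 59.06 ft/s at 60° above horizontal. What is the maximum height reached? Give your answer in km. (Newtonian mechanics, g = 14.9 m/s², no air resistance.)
H = v₀²sin²(θ)/(2g) (with unit conversion) = 0.008156 km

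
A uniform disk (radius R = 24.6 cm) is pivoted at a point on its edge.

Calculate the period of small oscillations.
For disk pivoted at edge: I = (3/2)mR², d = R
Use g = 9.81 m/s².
I/m = (3/2)R² = 0.09077 m²; d = R = 0.246 m
T = 2π√((3/2)R²/(gR)) = 2π√(3R/(2g)) = 1.219 s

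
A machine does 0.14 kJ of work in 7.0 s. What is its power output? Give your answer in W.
P = W/t = 140 J / 7 s = 20 W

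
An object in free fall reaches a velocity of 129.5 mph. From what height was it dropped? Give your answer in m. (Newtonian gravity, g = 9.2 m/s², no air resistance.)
h = v²/(2g) (with unit conversion) = 182.1 m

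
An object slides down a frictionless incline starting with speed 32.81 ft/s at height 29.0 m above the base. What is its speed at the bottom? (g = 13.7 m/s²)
½mv₀² + mgh = ½mv² → v = √(v₀² + 2gh) = √(10² + 2×13.7×29) = 29.91 m/s = 98.13 ft/s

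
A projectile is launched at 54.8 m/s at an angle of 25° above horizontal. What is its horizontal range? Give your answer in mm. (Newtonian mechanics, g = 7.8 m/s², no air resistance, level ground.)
R = v₀² sin(2θ) / g (with unit conversion) = 294900.0 mm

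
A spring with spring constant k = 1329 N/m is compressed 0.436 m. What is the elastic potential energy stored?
PE = ½kx² = ½×1329×0.436² = 126.3 J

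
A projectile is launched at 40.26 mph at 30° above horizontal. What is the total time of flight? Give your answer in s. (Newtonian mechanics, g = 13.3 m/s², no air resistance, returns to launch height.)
T = 2v₀sin(θ)/g (with unit conversion) = 1.353 s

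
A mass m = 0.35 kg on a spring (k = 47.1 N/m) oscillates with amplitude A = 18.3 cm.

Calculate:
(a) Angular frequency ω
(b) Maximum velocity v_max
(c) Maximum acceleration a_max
ω = √(k/m) = √(47.1/0.35) = 11.6 rad/s
v_max = ωA = 11.6×0.183 = 2.123 m/s
a_max = ω²A = 11.6²×0.183 = 24.63 m/s²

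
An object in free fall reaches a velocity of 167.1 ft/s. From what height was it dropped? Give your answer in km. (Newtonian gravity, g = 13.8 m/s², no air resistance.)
h = v²/(2g) (with unit conversion) = 0.09399 km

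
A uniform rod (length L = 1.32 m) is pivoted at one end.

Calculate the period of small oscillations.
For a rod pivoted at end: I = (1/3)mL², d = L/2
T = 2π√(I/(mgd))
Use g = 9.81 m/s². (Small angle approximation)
I/m = (1/3)L² = 0.5808 m²; d = L/2 = 0.66 m
T = 2π√(I/(mgd)) = 2π√(0.5808/(9.81×0.66)) = 1.882 s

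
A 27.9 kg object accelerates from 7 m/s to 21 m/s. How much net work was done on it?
W_net = ΔKE = ½m(v₂² − v₁²) = ½×27.9×(21² − 7²) = 5468.4 J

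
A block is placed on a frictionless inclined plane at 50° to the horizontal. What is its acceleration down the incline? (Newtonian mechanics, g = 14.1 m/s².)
a = g sin(θ) = 14.1 × sin(50°) = 14.1 × 0.766 = 10.8 m/s²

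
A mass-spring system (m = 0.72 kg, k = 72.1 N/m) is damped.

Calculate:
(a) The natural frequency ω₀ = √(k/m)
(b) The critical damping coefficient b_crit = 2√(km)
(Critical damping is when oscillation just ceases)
ω₀ = √(k/m) = √(72.1/0.72) = 10.01 rad/s
b_crit = 2√(km) = 2√(72.1×0.72) = 14.41 kg/s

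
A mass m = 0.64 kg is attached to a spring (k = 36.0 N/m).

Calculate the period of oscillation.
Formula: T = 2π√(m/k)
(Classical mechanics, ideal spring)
T = 2π√(m/k) = 2π√(0.64/36.0) = 0.8378 s; f = 1/T = 1.194 Hz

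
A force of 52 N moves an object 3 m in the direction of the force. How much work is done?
W = Fd = 52×3 = 156.0 J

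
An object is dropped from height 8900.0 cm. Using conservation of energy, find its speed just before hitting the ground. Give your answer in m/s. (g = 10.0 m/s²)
mgh = ½mv² → v = √(2gh) = √(2×10.0×89) = 42.19 m/s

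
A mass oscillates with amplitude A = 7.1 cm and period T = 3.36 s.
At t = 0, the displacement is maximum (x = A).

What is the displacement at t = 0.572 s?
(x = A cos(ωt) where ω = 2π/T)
ω = 2π/T = 2π/3.36 = 1.87 rad/s
x = A cos(ωt) = 7.1×cos(1.87×0.572) = 3.411 cm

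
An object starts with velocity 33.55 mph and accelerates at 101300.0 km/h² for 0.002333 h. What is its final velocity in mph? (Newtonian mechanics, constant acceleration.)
v = v₀ + at (with unit conversion) = 180.4 mph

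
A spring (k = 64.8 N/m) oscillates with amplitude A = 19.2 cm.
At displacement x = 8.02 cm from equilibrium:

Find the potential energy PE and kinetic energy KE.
E_total = ½kA² = ½×64.8×(0.192)² = 1.194 J
PE = ½kx² = ½×64.8×(0.0802)² = 0.2084 J
KE = E_total − PE = 0.986 J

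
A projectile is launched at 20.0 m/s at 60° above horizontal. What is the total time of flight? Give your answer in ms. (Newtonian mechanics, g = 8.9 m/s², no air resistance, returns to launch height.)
T = 2v₀sin(θ)/g (with unit conversion) = 3892.0 ms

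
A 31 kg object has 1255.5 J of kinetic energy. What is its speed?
KE = ½mv² → v = √(2KE/m) = √(2×1255.5/31) = 9.0 m/s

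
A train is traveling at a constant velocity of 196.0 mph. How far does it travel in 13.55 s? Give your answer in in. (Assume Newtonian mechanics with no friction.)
d = vt (with unit conversion) = 46740.0 in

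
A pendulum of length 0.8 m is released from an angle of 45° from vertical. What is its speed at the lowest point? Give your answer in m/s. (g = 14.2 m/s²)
h = L(1 − cosθ) = 0.8×(1 − cos45°) = 0.2343 m
v = √(2gh) = √(2×14.2×0.2343) = 2.58 m/s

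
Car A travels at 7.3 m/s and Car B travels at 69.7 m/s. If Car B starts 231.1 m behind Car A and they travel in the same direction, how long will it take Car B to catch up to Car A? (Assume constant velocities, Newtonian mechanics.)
Relative speed: v_rel = 69.7 - 7.3 = 62.4 m/s
Time to catch: t = d₀/v_rel = 231.1/62.4 = 3.7 s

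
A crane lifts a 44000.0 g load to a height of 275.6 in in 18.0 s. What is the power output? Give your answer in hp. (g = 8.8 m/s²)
W = mgh = 44×8.8×7 = 2710 J
P = W/t = 2710/18 = 150.6 W = 0.2019 hp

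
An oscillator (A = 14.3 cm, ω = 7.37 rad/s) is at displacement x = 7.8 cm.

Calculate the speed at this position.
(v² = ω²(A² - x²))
v = ω√(A² − x²) = 7.37×√(0.143² − 0.078²) = 0.8833 m/s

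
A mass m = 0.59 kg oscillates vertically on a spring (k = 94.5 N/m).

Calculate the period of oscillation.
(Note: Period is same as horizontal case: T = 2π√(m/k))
T = 2π√(m/k) = 2π√(0.59/94.5) = 0.4965 s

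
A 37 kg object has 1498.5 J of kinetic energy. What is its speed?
KE = ½mv² → v = √(2KE/m) = √(2×1498.5/37) = 9.0 m/s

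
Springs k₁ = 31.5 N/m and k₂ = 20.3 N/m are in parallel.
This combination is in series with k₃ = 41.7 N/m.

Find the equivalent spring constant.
k₁₂ = k₁ + k₂ = 51.8 N/m (parallel)
1/k_eq = 1/k₁₂ + 1/k₃ → k_eq = 23.1 N/m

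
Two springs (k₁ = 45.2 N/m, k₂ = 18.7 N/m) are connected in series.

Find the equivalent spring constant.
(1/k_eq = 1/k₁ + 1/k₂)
1/k_eq = 1/45.2 + 1/18.7 = 0.0756; k_eq = 13.23 N/m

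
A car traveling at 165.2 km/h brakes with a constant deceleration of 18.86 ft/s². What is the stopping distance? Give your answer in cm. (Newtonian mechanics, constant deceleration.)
d = v₀² / (2a) (with unit conversion) = 18320.0 cm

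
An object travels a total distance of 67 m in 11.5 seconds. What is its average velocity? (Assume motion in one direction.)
v_avg = Δd / Δt = 67 / 11.5 = 5.83 m/s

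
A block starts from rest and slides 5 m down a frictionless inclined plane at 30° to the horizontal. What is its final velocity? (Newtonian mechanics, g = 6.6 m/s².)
a = g sin(θ) = 6.6 × sin(30°) = 3.3 m/s²
v = √(2ad) = √(2 × 3.3 × 5) = 5.74 m/s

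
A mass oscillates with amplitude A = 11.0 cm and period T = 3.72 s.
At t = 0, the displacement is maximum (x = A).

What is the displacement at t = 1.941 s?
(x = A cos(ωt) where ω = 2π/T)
ω = 2π/T = 2π/3.72 = 1.689 rad/s
x = A cos(ωt) = 11.0×cos(1.689×1.941) = -10.9 cm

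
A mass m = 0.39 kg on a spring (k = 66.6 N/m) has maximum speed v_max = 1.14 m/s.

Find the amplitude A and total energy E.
½mv²_max = ½kA² → A = v_max√(m/k) = 1.14×√(0.39/66.6) = 0.08724 m = 8.724 cm
E = ½mv²_max = ½×0.39×1.14² = 0.2534 J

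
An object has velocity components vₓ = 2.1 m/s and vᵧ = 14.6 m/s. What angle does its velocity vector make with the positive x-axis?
θ = arctan(vᵧ/vₓ) = arctan(14.6/2.1) = 81.81°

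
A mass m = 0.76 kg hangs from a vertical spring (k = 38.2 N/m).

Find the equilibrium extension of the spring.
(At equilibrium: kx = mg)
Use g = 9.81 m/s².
x_eq = mg/k = 0.76×9.81/38.2 = 0.1952 m = 19.52 cm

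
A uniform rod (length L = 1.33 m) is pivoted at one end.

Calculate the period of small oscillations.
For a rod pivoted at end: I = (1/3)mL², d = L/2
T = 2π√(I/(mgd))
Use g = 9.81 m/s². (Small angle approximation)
I/m = (1/3)L² = 0.5896 m²; d = L/2 = 0.665 m
T = 2π√(I/(mgd)) = 2π√(0.5896/(9.81×0.665)) = 1.889 s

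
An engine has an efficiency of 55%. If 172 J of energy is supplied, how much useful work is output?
W_out = η × W_in = 0.55 × 172 = 94.6 J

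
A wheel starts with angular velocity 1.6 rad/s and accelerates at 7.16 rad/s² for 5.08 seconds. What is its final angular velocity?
ω = ω₀ + αt = 1.6 + 7.16 × 5.08 = 37.97 rad/s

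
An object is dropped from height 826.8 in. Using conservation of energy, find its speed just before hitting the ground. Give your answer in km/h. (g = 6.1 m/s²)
mgh = ½mv² → v = √(2gh) = √(2×6.1×21) = 16.01 m/s = 57.62 km/h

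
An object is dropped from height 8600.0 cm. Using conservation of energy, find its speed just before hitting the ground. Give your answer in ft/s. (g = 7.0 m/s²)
mgh = ½mv² → v = √(2gh) = √(2×7.0×86) = 34.7 m/s = 113.8 ft/s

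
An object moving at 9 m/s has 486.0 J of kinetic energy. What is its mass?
KE = ½mv² → m = 2KE/v² = 2×486.0/9² = 12.0 kg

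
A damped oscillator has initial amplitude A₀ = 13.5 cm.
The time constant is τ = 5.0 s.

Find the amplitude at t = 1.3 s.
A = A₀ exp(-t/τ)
A = A₀ exp(−t/τ) = 13.5×exp(−1.3/5.0) = 10.41 cm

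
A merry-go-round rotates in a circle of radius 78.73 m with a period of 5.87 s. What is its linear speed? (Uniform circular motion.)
v = 2πr/T = 2π×78.73/5.87 = 84.27 m/s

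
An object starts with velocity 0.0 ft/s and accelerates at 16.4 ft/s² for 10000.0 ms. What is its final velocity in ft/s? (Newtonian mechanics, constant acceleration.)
v = v₀ + at (with unit conversion) = 164.0 ft/s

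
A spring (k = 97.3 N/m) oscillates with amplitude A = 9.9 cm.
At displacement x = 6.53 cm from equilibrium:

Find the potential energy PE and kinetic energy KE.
E_total = ½kA² = ½×97.3×(0.099)² = 0.4768 J
PE = ½kx² = ½×97.3×(0.0653)² = 0.2074 J
KE = E_total − PE = 0.2694 J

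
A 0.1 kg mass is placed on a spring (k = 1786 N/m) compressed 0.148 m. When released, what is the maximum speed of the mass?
½kx² = ½mv² → v = x√(k/m) = 0.148×√(1786/0.1) = 19.78 m/s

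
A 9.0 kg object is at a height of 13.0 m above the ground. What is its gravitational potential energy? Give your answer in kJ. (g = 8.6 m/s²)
PE = mgh = 9 kg × 8.6 m/s² × 13 m = 1006 J = 1.006 kJ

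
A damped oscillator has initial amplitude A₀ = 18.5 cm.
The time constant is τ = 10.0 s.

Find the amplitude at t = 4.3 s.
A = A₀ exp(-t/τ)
A = A₀ exp(−t/τ) = 18.5×exp(−4.3/10.0) = 12.03 cm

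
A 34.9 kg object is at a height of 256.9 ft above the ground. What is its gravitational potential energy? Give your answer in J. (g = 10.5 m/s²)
PE = mgh = 34.9 kg × 10.5 m/s² × 78.3 m = 2.869e+04 J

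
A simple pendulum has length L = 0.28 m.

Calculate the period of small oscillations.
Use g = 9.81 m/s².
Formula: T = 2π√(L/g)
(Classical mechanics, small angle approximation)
T = 2π√(L/g) = 2π√(0.28/9.81) = 1.062 s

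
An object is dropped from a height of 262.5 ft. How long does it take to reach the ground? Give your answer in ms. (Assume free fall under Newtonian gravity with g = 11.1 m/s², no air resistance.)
t = √(2h/g) (with unit conversion) = 3797.0 ms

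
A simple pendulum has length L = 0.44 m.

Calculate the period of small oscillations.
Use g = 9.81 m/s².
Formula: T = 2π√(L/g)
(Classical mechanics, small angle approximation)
T = 2π√(L/g) = 2π√(0.44/9.81) = 1.331 s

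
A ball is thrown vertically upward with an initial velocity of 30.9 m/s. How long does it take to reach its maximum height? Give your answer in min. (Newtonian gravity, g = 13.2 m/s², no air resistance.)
t_up = v₀/g (with unit conversion) = 0.03902 min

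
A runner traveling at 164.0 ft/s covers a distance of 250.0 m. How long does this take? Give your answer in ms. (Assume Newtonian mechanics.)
t = d/v (with unit conversion) = 5001.0 ms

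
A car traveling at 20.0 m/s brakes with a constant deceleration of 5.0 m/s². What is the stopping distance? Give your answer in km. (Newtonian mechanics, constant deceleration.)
d = v₀² / (2a) (with unit conversion) = 0.04 km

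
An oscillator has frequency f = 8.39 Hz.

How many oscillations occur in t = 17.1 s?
n = f×t = 8.39×17.1 = 143.5 oscillations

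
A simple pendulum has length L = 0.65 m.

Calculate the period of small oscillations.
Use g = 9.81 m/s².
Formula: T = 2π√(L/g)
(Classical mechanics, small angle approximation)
T = 2π√(L/g) = 2π√(0.65/9.81) = 1.617 s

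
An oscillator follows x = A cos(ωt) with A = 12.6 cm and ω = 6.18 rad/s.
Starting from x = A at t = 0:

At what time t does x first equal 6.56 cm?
cos(ωt) = x/A = 6.56/12.6 = 0.5206
ωt = arccos(0.5206) = 1.023 rad
t = 1.023/6.18 = 0.1656 s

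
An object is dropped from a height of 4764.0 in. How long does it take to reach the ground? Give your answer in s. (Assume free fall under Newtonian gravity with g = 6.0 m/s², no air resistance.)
t = √(2h/g) (with unit conversion) = 6.351 s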